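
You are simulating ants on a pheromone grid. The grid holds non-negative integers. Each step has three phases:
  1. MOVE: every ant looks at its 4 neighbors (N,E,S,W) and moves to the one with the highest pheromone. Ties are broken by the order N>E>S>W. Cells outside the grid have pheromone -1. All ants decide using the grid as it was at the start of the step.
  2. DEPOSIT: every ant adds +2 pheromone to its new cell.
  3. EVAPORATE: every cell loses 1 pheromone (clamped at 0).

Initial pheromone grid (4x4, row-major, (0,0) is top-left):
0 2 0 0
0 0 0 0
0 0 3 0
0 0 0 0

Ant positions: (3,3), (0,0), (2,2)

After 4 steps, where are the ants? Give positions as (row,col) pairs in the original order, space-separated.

Step 1: ant0:(3,3)->N->(2,3) | ant1:(0,0)->E->(0,1) | ant2:(2,2)->N->(1,2)
  grid max=3 at (0,1)
Step 2: ant0:(2,3)->W->(2,2) | ant1:(0,1)->E->(0,2) | ant2:(1,2)->S->(2,2)
  grid max=5 at (2,2)
Step 3: ant0:(2,2)->N->(1,2) | ant1:(0,2)->W->(0,1) | ant2:(2,2)->N->(1,2)
  grid max=4 at (2,2)
Step 4: ant0:(1,2)->S->(2,2) | ant1:(0,1)->E->(0,2) | ant2:(1,2)->S->(2,2)
  grid max=7 at (2,2)

(2,2) (0,2) (2,2)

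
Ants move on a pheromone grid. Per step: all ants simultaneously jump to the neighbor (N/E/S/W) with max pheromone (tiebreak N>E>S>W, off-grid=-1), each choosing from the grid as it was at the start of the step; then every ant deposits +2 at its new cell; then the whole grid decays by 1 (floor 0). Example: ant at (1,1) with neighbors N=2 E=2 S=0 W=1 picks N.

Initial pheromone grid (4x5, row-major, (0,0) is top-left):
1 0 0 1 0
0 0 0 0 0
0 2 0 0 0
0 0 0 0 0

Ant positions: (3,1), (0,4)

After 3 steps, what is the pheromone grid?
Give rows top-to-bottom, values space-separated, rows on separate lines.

After step 1: ants at (2,1),(0,3)
  0 0 0 2 0
  0 0 0 0 0
  0 3 0 0 0
  0 0 0 0 0
After step 2: ants at (1,1),(0,4)
  0 0 0 1 1
  0 1 0 0 0
  0 2 0 0 0
  0 0 0 0 0
After step 3: ants at (2,1),(0,3)
  0 0 0 2 0
  0 0 0 0 0
  0 3 0 0 0
  0 0 0 0 0

0 0 0 2 0
0 0 0 0 0
0 3 0 0 0
0 0 0 0 0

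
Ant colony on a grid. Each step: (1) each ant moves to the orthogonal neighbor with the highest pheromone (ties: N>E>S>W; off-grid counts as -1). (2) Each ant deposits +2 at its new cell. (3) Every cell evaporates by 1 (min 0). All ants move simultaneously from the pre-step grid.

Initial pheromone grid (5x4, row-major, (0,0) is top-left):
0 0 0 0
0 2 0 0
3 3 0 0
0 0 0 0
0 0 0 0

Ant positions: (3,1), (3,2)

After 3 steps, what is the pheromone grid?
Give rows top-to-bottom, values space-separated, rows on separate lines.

After step 1: ants at (2,1),(2,2)
  0 0 0 0
  0 1 0 0
  2 4 1 0
  0 0 0 0
  0 0 0 0
After step 2: ants at (2,0),(2,1)
  0 0 0 0
  0 0 0 0
  3 5 0 0
  0 0 0 0
  0 0 0 0
After step 3: ants at (2,1),(2,0)
  0 0 0 0
  0 0 0 0
  4 6 0 0
  0 0 0 0
  0 0 0 0

0 0 0 0
0 0 0 0
4 6 0 0
0 0 0 0
0 0 0 0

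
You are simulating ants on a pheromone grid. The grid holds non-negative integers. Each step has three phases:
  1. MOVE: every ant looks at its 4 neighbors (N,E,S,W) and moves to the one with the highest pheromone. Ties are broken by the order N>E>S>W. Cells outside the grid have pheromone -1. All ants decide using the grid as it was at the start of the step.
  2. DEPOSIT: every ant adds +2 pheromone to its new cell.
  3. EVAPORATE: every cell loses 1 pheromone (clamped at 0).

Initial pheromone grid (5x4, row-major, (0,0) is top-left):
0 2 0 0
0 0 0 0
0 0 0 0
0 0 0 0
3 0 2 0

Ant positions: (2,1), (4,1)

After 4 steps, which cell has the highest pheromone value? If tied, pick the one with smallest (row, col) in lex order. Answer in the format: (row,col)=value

Step 1: ant0:(2,1)->N->(1,1) | ant1:(4,1)->W->(4,0)
  grid max=4 at (4,0)
Step 2: ant0:(1,1)->N->(0,1) | ant1:(4,0)->N->(3,0)
  grid max=3 at (4,0)
Step 3: ant0:(0,1)->E->(0,2) | ant1:(3,0)->S->(4,0)
  grid max=4 at (4,0)
Step 4: ant0:(0,2)->W->(0,1) | ant1:(4,0)->N->(3,0)
  grid max=3 at (4,0)
Final grid:
  0 2 0 0
  0 0 0 0
  0 0 0 0
  1 0 0 0
  3 0 0 0
Max pheromone 3 at (4,0)

Answer: (4,0)=3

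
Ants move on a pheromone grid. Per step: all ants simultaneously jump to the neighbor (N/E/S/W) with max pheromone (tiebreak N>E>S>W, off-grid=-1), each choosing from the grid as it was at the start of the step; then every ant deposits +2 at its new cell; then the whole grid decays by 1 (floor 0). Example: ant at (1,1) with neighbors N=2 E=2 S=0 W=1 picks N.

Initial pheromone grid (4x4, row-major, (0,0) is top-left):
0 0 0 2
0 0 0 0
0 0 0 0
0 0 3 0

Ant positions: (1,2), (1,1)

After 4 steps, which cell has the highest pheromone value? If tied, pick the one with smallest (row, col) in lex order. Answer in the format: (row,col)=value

Answer: (0,2)=4

Derivation:
Step 1: ant0:(1,2)->N->(0,2) | ant1:(1,1)->N->(0,1)
  grid max=2 at (3,2)
Step 2: ant0:(0,2)->E->(0,3) | ant1:(0,1)->E->(0,2)
  grid max=2 at (0,2)
Step 3: ant0:(0,3)->W->(0,2) | ant1:(0,2)->E->(0,3)
  grid max=3 at (0,2)
Step 4: ant0:(0,2)->E->(0,3) | ant1:(0,3)->W->(0,2)
  grid max=4 at (0,2)
Final grid:
  0 0 4 4
  0 0 0 0
  0 0 0 0
  0 0 0 0
Max pheromone 4 at (0,2)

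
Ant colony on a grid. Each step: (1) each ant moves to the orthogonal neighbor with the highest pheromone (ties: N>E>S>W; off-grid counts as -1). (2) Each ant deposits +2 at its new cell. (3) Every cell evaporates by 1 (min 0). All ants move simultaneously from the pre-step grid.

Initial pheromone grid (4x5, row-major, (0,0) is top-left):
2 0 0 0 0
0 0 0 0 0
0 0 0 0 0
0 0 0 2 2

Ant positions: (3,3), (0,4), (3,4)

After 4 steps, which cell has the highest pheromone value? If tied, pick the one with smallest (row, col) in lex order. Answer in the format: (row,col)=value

Step 1: ant0:(3,3)->E->(3,4) | ant1:(0,4)->S->(1,4) | ant2:(3,4)->W->(3,3)
  grid max=3 at (3,3)
Step 2: ant0:(3,4)->W->(3,3) | ant1:(1,4)->N->(0,4) | ant2:(3,3)->E->(3,4)
  grid max=4 at (3,3)
Step 3: ant0:(3,3)->E->(3,4) | ant1:(0,4)->S->(1,4) | ant2:(3,4)->W->(3,3)
  grid max=5 at (3,3)
Step 4: ant0:(3,4)->W->(3,3) | ant1:(1,4)->N->(0,4) | ant2:(3,3)->E->(3,4)
  grid max=6 at (3,3)
Final grid:
  0 0 0 0 1
  0 0 0 0 0
  0 0 0 0 0
  0 0 0 6 6
Max pheromone 6 at (3,3)

Answer: (3,3)=6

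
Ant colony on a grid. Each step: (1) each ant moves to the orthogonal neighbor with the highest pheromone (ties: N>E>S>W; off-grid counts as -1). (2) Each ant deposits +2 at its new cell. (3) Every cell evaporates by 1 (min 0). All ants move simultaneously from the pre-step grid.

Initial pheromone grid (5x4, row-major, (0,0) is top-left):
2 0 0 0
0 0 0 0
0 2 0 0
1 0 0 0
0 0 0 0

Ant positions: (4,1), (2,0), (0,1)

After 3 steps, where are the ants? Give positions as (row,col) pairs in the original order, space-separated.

Step 1: ant0:(4,1)->N->(3,1) | ant1:(2,0)->E->(2,1) | ant2:(0,1)->W->(0,0)
  grid max=3 at (0,0)
Step 2: ant0:(3,1)->N->(2,1) | ant1:(2,1)->S->(3,1) | ant2:(0,0)->E->(0,1)
  grid max=4 at (2,1)
Step 3: ant0:(2,1)->S->(3,1) | ant1:(3,1)->N->(2,1) | ant2:(0,1)->W->(0,0)
  grid max=5 at (2,1)

(3,1) (2,1) (0,0)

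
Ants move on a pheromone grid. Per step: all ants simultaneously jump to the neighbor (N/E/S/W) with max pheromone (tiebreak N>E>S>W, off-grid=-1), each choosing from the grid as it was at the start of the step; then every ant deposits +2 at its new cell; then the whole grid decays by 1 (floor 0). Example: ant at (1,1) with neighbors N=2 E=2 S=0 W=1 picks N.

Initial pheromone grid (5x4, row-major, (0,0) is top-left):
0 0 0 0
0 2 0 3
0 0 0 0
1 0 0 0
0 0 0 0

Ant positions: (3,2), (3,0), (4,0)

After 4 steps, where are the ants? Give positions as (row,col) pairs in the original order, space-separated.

Step 1: ant0:(3,2)->N->(2,2) | ant1:(3,0)->N->(2,0) | ant2:(4,0)->N->(3,0)
  grid max=2 at (1,3)
Step 2: ant0:(2,2)->N->(1,2) | ant1:(2,0)->S->(3,0) | ant2:(3,0)->N->(2,0)
  grid max=3 at (3,0)
Step 3: ant0:(1,2)->E->(1,3) | ant1:(3,0)->N->(2,0) | ant2:(2,0)->S->(3,0)
  grid max=4 at (3,0)
Step 4: ant0:(1,3)->N->(0,3) | ant1:(2,0)->S->(3,0) | ant2:(3,0)->N->(2,0)
  grid max=5 at (3,0)

(0,3) (3,0) (2,0)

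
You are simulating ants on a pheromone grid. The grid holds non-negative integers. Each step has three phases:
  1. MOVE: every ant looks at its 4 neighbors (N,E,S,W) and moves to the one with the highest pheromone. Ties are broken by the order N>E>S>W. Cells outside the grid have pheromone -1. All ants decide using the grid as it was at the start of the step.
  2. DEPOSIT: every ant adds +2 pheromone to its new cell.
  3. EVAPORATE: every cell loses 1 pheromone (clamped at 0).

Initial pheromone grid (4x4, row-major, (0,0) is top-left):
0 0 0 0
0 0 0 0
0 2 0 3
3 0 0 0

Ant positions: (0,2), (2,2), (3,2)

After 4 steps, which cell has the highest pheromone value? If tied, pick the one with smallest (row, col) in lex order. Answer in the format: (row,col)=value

Step 1: ant0:(0,2)->E->(0,3) | ant1:(2,2)->E->(2,3) | ant2:(3,2)->N->(2,2)
  grid max=4 at (2,3)
Step 2: ant0:(0,3)->S->(1,3) | ant1:(2,3)->W->(2,2) | ant2:(2,2)->E->(2,3)
  grid max=5 at (2,3)
Step 3: ant0:(1,3)->S->(2,3) | ant1:(2,2)->E->(2,3) | ant2:(2,3)->W->(2,2)
  grid max=8 at (2,3)
Step 4: ant0:(2,3)->W->(2,2) | ant1:(2,3)->W->(2,2) | ant2:(2,2)->E->(2,3)
  grid max=9 at (2,3)
Final grid:
  0 0 0 0
  0 0 0 0
  0 0 6 9
  0 0 0 0
Max pheromone 9 at (2,3)

Answer: (2,3)=9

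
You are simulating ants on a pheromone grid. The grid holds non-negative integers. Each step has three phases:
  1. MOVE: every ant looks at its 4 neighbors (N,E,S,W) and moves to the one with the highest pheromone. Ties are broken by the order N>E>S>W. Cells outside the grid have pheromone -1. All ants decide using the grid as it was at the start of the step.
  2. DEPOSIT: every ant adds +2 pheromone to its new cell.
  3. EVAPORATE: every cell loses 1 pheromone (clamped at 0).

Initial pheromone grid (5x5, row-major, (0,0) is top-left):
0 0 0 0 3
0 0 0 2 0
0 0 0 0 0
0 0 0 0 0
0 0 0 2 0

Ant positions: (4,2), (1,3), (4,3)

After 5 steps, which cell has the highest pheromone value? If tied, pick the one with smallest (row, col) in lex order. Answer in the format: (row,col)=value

Answer: (4,3)=7

Derivation:
Step 1: ant0:(4,2)->E->(4,3) | ant1:(1,3)->N->(0,3) | ant2:(4,3)->N->(3,3)
  grid max=3 at (4,3)
Step 2: ant0:(4,3)->N->(3,3) | ant1:(0,3)->E->(0,4) | ant2:(3,3)->S->(4,3)
  grid max=4 at (4,3)
Step 3: ant0:(3,3)->S->(4,3) | ant1:(0,4)->S->(1,4) | ant2:(4,3)->N->(3,3)
  grid max=5 at (4,3)
Step 4: ant0:(4,3)->N->(3,3) | ant1:(1,4)->N->(0,4) | ant2:(3,3)->S->(4,3)
  grid max=6 at (4,3)
Step 5: ant0:(3,3)->S->(4,3) | ant1:(0,4)->S->(1,4) | ant2:(4,3)->N->(3,3)
  grid max=7 at (4,3)
Final grid:
  0 0 0 0 2
  0 0 0 0 1
  0 0 0 0 0
  0 0 0 5 0
  0 0 0 7 0
Max pheromone 7 at (4,3)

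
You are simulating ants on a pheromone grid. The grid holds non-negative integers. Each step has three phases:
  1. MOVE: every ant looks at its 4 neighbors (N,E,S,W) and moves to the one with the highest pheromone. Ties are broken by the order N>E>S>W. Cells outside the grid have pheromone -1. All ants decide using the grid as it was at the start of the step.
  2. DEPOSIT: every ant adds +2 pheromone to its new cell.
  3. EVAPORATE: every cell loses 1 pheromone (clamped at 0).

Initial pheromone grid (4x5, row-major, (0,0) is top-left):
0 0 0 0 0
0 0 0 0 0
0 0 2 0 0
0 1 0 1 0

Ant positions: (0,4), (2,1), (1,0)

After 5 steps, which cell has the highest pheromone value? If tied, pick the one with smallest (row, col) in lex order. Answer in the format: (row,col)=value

Step 1: ant0:(0,4)->S->(1,4) | ant1:(2,1)->E->(2,2) | ant2:(1,0)->N->(0,0)
  grid max=3 at (2,2)
Step 2: ant0:(1,4)->N->(0,4) | ant1:(2,2)->N->(1,2) | ant2:(0,0)->E->(0,1)
  grid max=2 at (2,2)
Step 3: ant0:(0,4)->S->(1,4) | ant1:(1,2)->S->(2,2) | ant2:(0,1)->E->(0,2)
  grid max=3 at (2,2)
Step 4: ant0:(1,4)->N->(0,4) | ant1:(2,2)->N->(1,2) | ant2:(0,2)->E->(0,3)
  grid max=2 at (2,2)
Step 5: ant0:(0,4)->W->(0,3) | ant1:(1,2)->S->(2,2) | ant2:(0,3)->E->(0,4)
  grid max=3 at (2,2)
Final grid:
  0 0 0 2 2
  0 0 0 0 0
  0 0 3 0 0
  0 0 0 0 0
Max pheromone 3 at (2,2)

Answer: (2,2)=3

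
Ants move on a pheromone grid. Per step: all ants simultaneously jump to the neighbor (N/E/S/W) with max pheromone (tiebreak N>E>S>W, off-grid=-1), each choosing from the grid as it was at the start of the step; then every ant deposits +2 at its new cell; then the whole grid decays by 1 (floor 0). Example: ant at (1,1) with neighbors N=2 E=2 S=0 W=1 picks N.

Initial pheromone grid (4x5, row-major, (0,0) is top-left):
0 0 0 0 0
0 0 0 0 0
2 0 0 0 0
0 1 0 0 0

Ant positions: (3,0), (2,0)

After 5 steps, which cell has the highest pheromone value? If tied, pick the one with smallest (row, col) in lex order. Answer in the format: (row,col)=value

Step 1: ant0:(3,0)->N->(2,0) | ant1:(2,0)->N->(1,0)
  grid max=3 at (2,0)
Step 2: ant0:(2,0)->N->(1,0) | ant1:(1,0)->S->(2,0)
  grid max=4 at (2,0)
Step 3: ant0:(1,0)->S->(2,0) | ant1:(2,0)->N->(1,0)
  grid max=5 at (2,0)
Step 4: ant0:(2,0)->N->(1,0) | ant1:(1,0)->S->(2,0)
  grid max=6 at (2,0)
Step 5: ant0:(1,0)->S->(2,0) | ant1:(2,0)->N->(1,0)
  grid max=7 at (2,0)
Final grid:
  0 0 0 0 0
  5 0 0 0 0
  7 0 0 0 0
  0 0 0 0 0
Max pheromone 7 at (2,0)

Answer: (2,0)=7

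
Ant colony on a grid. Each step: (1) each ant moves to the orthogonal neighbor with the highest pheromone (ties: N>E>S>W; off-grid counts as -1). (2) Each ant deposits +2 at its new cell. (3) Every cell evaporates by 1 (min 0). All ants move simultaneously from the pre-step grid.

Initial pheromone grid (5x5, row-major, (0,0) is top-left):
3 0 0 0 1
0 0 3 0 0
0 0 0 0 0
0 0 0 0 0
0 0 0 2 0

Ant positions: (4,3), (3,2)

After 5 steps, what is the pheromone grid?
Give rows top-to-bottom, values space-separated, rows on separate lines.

After step 1: ants at (3,3),(2,2)
  2 0 0 0 0
  0 0 2 0 0
  0 0 1 0 0
  0 0 0 1 0
  0 0 0 1 0
After step 2: ants at (4,3),(1,2)
  1 0 0 0 0
  0 0 3 0 0
  0 0 0 0 0
  0 0 0 0 0
  0 0 0 2 0
After step 3: ants at (3,3),(0,2)
  0 0 1 0 0
  0 0 2 0 0
  0 0 0 0 0
  0 0 0 1 0
  0 0 0 1 0
After step 4: ants at (4,3),(1,2)
  0 0 0 0 0
  0 0 3 0 0
  0 0 0 0 0
  0 0 0 0 0
  0 0 0 2 0
After step 5: ants at (3,3),(0,2)
  0 0 1 0 0
  0 0 2 0 0
  0 0 0 0 0
  0 0 0 1 0
  0 0 0 1 0

0 0 1 0 0
0 0 2 0 0
0 0 0 0 0
0 0 0 1 0
0 0 0 1 0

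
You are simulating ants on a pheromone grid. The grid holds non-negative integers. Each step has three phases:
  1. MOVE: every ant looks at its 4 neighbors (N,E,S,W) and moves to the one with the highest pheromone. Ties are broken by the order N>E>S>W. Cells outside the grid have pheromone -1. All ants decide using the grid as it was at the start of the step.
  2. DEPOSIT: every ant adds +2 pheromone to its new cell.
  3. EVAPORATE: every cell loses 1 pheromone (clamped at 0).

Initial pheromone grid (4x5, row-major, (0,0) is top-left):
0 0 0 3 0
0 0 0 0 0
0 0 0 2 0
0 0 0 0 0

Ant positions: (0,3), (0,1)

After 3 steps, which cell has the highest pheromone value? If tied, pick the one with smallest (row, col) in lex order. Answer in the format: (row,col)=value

Answer: (0,3)=4

Derivation:
Step 1: ant0:(0,3)->E->(0,4) | ant1:(0,1)->E->(0,2)
  grid max=2 at (0,3)
Step 2: ant0:(0,4)->W->(0,3) | ant1:(0,2)->E->(0,3)
  grid max=5 at (0,3)
Step 3: ant0:(0,3)->E->(0,4) | ant1:(0,3)->E->(0,4)
  grid max=4 at (0,3)
Final grid:
  0 0 0 4 3
  0 0 0 0 0
  0 0 0 0 0
  0 0 0 0 0
Max pheromone 4 at (0,3)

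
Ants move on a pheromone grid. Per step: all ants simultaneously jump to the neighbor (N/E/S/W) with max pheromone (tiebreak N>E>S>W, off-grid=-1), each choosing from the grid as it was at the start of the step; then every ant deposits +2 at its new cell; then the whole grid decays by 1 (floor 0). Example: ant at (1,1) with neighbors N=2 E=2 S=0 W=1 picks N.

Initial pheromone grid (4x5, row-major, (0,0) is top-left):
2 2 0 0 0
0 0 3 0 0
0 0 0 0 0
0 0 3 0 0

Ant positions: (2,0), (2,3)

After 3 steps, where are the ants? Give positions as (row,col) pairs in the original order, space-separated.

Step 1: ant0:(2,0)->N->(1,0) | ant1:(2,3)->N->(1,3)
  grid max=2 at (1,2)
Step 2: ant0:(1,0)->N->(0,0) | ant1:(1,3)->W->(1,2)
  grid max=3 at (1,2)
Step 3: ant0:(0,0)->E->(0,1) | ant1:(1,2)->N->(0,2)
  grid max=2 at (1,2)

(0,1) (0,2)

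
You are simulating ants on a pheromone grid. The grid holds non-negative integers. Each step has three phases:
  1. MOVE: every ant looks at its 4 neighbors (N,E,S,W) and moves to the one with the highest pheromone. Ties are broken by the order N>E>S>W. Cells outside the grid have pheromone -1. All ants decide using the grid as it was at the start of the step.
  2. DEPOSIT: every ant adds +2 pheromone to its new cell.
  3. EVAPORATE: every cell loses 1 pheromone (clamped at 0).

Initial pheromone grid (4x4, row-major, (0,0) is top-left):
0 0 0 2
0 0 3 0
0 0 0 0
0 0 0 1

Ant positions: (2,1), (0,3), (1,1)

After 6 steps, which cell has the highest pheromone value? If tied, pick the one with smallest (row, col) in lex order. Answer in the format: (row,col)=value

Step 1: ant0:(2,1)->N->(1,1) | ant1:(0,3)->S->(1,3) | ant2:(1,1)->E->(1,2)
  grid max=4 at (1,2)
Step 2: ant0:(1,1)->E->(1,2) | ant1:(1,3)->W->(1,2) | ant2:(1,2)->E->(1,3)
  grid max=7 at (1,2)
Step 3: ant0:(1,2)->E->(1,3) | ant1:(1,2)->E->(1,3) | ant2:(1,3)->W->(1,2)
  grid max=8 at (1,2)
Step 4: ant0:(1,3)->W->(1,2) | ant1:(1,3)->W->(1,2) | ant2:(1,2)->E->(1,3)
  grid max=11 at (1,2)
Step 5: ant0:(1,2)->E->(1,3) | ant1:(1,2)->E->(1,3) | ant2:(1,3)->W->(1,2)
  grid max=12 at (1,2)
Step 6: ant0:(1,3)->W->(1,2) | ant1:(1,3)->W->(1,2) | ant2:(1,2)->E->(1,3)
  grid max=15 at (1,2)
Final grid:
  0 0 0 0
  0 0 15 10
  0 0 0 0
  0 0 0 0
Max pheromone 15 at (1,2)

Answer: (1,2)=15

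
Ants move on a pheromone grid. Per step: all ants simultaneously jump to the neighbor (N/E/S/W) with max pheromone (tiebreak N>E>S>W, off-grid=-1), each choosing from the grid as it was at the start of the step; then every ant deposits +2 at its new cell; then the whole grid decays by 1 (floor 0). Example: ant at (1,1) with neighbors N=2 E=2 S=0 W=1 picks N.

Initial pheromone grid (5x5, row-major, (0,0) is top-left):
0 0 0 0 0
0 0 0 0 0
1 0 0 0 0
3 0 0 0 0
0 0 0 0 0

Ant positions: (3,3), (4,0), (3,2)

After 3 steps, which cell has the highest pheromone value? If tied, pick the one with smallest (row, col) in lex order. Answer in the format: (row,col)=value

Step 1: ant0:(3,3)->N->(2,3) | ant1:(4,0)->N->(3,0) | ant2:(3,2)->N->(2,2)
  grid max=4 at (3,0)
Step 2: ant0:(2,3)->W->(2,2) | ant1:(3,0)->N->(2,0) | ant2:(2,2)->E->(2,3)
  grid max=3 at (3,0)
Step 3: ant0:(2,2)->E->(2,3) | ant1:(2,0)->S->(3,0) | ant2:(2,3)->W->(2,2)
  grid max=4 at (3,0)
Final grid:
  0 0 0 0 0
  0 0 0 0 0
  0 0 3 3 0
  4 0 0 0 0
  0 0 0 0 0
Max pheromone 4 at (3,0)

Answer: (3,0)=4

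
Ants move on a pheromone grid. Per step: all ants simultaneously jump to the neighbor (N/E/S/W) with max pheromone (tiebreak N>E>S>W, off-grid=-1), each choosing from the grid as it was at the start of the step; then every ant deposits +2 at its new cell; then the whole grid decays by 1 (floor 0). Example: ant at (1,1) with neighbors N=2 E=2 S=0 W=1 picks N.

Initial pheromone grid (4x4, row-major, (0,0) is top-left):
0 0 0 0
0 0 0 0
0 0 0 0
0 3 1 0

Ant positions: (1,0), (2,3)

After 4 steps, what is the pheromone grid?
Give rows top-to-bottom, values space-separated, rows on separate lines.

After step 1: ants at (0,0),(1,3)
  1 0 0 0
  0 0 0 1
  0 0 0 0
  0 2 0 0
After step 2: ants at (0,1),(0,3)
  0 1 0 1
  0 0 0 0
  0 0 0 0
  0 1 0 0
After step 3: ants at (0,2),(1,3)
  0 0 1 0
  0 0 0 1
  0 0 0 0
  0 0 0 0
After step 4: ants at (0,3),(0,3)
  0 0 0 3
  0 0 0 0
  0 0 0 0
  0 0 0 0

0 0 0 3
0 0 0 0
0 0 0 0
0 0 0 0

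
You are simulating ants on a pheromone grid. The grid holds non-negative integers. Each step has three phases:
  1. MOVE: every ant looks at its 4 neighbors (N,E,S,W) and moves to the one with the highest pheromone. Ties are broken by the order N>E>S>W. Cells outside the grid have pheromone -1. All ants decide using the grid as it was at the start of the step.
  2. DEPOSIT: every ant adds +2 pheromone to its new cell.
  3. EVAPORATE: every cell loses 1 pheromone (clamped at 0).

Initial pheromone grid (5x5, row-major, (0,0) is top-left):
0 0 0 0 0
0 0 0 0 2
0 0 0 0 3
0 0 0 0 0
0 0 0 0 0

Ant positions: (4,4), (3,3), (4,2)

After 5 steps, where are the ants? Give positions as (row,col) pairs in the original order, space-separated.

Step 1: ant0:(4,4)->N->(3,4) | ant1:(3,3)->N->(2,3) | ant2:(4,2)->N->(3,2)
  grid max=2 at (2,4)
Step 2: ant0:(3,4)->N->(2,4) | ant1:(2,3)->E->(2,4) | ant2:(3,2)->N->(2,2)
  grid max=5 at (2,4)
Step 3: ant0:(2,4)->N->(1,4) | ant1:(2,4)->N->(1,4) | ant2:(2,2)->N->(1,2)
  grid max=4 at (2,4)
Step 4: ant0:(1,4)->S->(2,4) | ant1:(1,4)->S->(2,4) | ant2:(1,2)->N->(0,2)
  grid max=7 at (2,4)
Step 5: ant0:(2,4)->N->(1,4) | ant1:(2,4)->N->(1,4) | ant2:(0,2)->E->(0,3)
  grid max=6 at (2,4)

(1,4) (1,4) (0,3)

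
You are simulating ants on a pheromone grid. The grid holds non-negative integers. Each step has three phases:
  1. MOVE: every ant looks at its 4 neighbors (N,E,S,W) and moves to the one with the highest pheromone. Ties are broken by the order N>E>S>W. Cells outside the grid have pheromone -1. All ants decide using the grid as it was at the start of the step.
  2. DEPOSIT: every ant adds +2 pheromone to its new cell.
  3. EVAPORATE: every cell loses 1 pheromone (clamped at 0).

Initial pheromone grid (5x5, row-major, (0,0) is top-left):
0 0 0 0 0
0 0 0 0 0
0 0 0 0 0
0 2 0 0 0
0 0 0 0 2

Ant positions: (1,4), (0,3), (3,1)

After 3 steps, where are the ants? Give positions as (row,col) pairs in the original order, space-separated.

Step 1: ant0:(1,4)->N->(0,4) | ant1:(0,3)->E->(0,4) | ant2:(3,1)->N->(2,1)
  grid max=3 at (0,4)
Step 2: ant0:(0,4)->S->(1,4) | ant1:(0,4)->S->(1,4) | ant2:(2,1)->S->(3,1)
  grid max=3 at (1,4)
Step 3: ant0:(1,4)->N->(0,4) | ant1:(1,4)->N->(0,4) | ant2:(3,1)->N->(2,1)
  grid max=5 at (0,4)

(0,4) (0,4) (2,1)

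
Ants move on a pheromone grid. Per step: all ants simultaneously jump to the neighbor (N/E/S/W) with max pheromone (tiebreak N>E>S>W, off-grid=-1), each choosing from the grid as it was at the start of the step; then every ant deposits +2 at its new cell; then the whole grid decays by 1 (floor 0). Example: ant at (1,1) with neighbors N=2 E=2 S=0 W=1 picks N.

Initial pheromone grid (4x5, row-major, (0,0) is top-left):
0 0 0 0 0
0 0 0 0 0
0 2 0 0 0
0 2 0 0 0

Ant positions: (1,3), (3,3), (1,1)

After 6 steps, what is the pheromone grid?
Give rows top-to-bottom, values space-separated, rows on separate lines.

After step 1: ants at (0,3),(2,3),(2,1)
  0 0 0 1 0
  0 0 0 0 0
  0 3 0 1 0
  0 1 0 0 0
After step 2: ants at (0,4),(1,3),(3,1)
  0 0 0 0 1
  0 0 0 1 0
  0 2 0 0 0
  0 2 0 0 0
After step 3: ants at (1,4),(0,3),(2,1)
  0 0 0 1 0
  0 0 0 0 1
  0 3 0 0 0
  0 1 0 0 0
After step 4: ants at (0,4),(0,4),(3,1)
  0 0 0 0 3
  0 0 0 0 0
  0 2 0 0 0
  0 2 0 0 0
After step 5: ants at (1,4),(1,4),(2,1)
  0 0 0 0 2
  0 0 0 0 3
  0 3 0 0 0
  0 1 0 0 0
After step 6: ants at (0,4),(0,4),(3,1)
  0 0 0 0 5
  0 0 0 0 2
  0 2 0 0 0
  0 2 0 0 0

0 0 0 0 5
0 0 0 0 2
0 2 0 0 0
0 2 0 0 0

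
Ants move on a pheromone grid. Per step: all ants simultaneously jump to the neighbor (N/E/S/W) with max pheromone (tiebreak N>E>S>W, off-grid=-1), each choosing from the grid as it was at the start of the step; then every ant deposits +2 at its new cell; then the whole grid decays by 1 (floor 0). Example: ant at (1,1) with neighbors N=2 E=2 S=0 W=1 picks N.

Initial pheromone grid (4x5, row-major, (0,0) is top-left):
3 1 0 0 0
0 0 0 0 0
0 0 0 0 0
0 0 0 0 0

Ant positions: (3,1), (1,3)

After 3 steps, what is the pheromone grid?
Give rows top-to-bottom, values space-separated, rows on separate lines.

After step 1: ants at (2,1),(0,3)
  2 0 0 1 0
  0 0 0 0 0
  0 1 0 0 0
  0 0 0 0 0
After step 2: ants at (1,1),(0,4)
  1 0 0 0 1
  0 1 0 0 0
  0 0 0 0 0
  0 0 0 0 0
After step 3: ants at (0,1),(1,4)
  0 1 0 0 0
  0 0 0 0 1
  0 0 0 0 0
  0 0 0 0 0

0 1 0 0 0
0 0 0 0 1
0 0 0 0 0
0 0 0 0 0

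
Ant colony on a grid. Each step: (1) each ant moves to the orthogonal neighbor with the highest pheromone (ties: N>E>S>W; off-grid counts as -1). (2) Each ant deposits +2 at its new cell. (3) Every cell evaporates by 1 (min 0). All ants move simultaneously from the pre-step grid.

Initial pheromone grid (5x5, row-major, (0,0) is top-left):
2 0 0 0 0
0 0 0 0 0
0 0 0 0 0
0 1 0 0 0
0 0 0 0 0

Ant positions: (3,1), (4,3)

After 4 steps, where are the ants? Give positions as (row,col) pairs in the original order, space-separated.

Step 1: ant0:(3,1)->N->(2,1) | ant1:(4,3)->N->(3,3)
  grid max=1 at (0,0)
Step 2: ant0:(2,1)->N->(1,1) | ant1:(3,3)->N->(2,3)
  grid max=1 at (1,1)
Step 3: ant0:(1,1)->N->(0,1) | ant1:(2,3)->N->(1,3)
  grid max=1 at (0,1)
Step 4: ant0:(0,1)->E->(0,2) | ant1:(1,3)->N->(0,3)
  grid max=1 at (0,2)

(0,2) (0,3)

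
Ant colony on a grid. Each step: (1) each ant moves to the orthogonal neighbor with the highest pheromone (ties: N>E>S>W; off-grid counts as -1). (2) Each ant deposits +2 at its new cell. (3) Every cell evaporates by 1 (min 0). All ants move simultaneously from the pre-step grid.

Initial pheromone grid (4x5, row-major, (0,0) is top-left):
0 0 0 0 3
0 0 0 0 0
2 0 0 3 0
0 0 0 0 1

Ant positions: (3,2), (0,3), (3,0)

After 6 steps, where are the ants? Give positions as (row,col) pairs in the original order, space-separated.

Step 1: ant0:(3,2)->N->(2,2) | ant1:(0,3)->E->(0,4) | ant2:(3,0)->N->(2,0)
  grid max=4 at (0,4)
Step 2: ant0:(2,2)->E->(2,3) | ant1:(0,4)->S->(1,4) | ant2:(2,0)->N->(1,0)
  grid max=3 at (0,4)
Step 3: ant0:(2,3)->N->(1,3) | ant1:(1,4)->N->(0,4) | ant2:(1,0)->S->(2,0)
  grid max=4 at (0,4)
Step 4: ant0:(1,3)->S->(2,3) | ant1:(0,4)->S->(1,4) | ant2:(2,0)->N->(1,0)
  grid max=3 at (0,4)
Step 5: ant0:(2,3)->N->(1,3) | ant1:(1,4)->N->(0,4) | ant2:(1,0)->S->(2,0)
  grid max=4 at (0,4)
Step 6: ant0:(1,3)->S->(2,3) | ant1:(0,4)->S->(1,4) | ant2:(2,0)->N->(1,0)
  grid max=3 at (0,4)

(2,3) (1,4) (1,0)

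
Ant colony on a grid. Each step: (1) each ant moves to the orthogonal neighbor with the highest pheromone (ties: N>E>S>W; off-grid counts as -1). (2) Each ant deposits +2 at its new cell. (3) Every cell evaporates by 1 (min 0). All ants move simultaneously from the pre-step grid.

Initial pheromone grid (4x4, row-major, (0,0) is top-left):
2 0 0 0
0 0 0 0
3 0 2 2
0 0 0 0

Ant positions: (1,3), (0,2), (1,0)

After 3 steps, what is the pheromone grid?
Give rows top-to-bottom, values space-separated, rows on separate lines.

After step 1: ants at (2,3),(0,3),(2,0)
  1 0 0 1
  0 0 0 0
  4 0 1 3
  0 0 0 0
After step 2: ants at (2,2),(1,3),(1,0)
  0 0 0 0
  1 0 0 1
  3 0 2 2
  0 0 0 0
After step 3: ants at (2,3),(2,3),(2,0)
  0 0 0 0
  0 0 0 0
  4 0 1 5
  0 0 0 0

0 0 0 0
0 0 0 0
4 0 1 5
0 0 0 0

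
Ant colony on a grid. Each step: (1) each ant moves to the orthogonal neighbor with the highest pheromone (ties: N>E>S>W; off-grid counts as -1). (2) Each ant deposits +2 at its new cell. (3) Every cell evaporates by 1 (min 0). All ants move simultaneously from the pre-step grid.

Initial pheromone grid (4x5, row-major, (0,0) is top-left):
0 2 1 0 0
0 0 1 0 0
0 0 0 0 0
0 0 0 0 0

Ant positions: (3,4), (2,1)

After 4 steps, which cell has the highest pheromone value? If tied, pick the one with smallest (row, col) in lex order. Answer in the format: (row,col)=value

Answer: (0,1)=2

Derivation:
Step 1: ant0:(3,4)->N->(2,4) | ant1:(2,1)->N->(1,1)
  grid max=1 at (0,1)
Step 2: ant0:(2,4)->N->(1,4) | ant1:(1,1)->N->(0,1)
  grid max=2 at (0,1)
Step 3: ant0:(1,4)->N->(0,4) | ant1:(0,1)->E->(0,2)
  grid max=1 at (0,1)
Step 4: ant0:(0,4)->S->(1,4) | ant1:(0,2)->W->(0,1)
  grid max=2 at (0,1)
Final grid:
  0 2 0 0 0
  0 0 0 0 1
  0 0 0 0 0
  0 0 0 0 0
Max pheromone 2 at (0,1)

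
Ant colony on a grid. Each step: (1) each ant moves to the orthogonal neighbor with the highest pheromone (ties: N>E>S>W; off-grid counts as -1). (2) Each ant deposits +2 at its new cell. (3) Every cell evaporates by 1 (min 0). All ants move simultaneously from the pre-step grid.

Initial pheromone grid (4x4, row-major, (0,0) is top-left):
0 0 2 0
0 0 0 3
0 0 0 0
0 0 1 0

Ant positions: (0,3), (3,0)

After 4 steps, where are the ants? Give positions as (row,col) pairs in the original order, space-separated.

Step 1: ant0:(0,3)->S->(1,3) | ant1:(3,0)->N->(2,0)
  grid max=4 at (1,3)
Step 2: ant0:(1,3)->N->(0,3) | ant1:(2,0)->N->(1,0)
  grid max=3 at (1,3)
Step 3: ant0:(0,3)->S->(1,3) | ant1:(1,0)->N->(0,0)
  grid max=4 at (1,3)
Step 4: ant0:(1,3)->N->(0,3) | ant1:(0,0)->E->(0,1)
  grid max=3 at (1,3)

(0,3) (0,1)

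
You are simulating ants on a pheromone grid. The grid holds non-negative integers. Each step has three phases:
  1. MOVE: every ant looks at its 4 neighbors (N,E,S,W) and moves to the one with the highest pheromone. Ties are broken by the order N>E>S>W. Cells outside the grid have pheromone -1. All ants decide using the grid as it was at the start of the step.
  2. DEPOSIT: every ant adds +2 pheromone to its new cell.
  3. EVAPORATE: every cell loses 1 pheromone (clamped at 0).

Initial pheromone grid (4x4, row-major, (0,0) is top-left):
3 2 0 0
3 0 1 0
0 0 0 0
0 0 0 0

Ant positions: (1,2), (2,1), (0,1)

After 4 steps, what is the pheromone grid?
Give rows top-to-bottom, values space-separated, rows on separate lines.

After step 1: ants at (0,2),(1,1),(0,0)
  4 1 1 0
  2 1 0 0
  0 0 0 0
  0 0 0 0
After step 2: ants at (0,1),(1,0),(1,0)
  3 2 0 0
  5 0 0 0
  0 0 0 0
  0 0 0 0
After step 3: ants at (0,0),(0,0),(0,0)
  8 1 0 0
  4 0 0 0
  0 0 0 0
  0 0 0 0
After step 4: ants at (1,0),(1,0),(1,0)
  7 0 0 0
  9 0 0 0
  0 0 0 0
  0 0 0 0

7 0 0 0
9 0 0 0
0 0 0 0
0 0 0 0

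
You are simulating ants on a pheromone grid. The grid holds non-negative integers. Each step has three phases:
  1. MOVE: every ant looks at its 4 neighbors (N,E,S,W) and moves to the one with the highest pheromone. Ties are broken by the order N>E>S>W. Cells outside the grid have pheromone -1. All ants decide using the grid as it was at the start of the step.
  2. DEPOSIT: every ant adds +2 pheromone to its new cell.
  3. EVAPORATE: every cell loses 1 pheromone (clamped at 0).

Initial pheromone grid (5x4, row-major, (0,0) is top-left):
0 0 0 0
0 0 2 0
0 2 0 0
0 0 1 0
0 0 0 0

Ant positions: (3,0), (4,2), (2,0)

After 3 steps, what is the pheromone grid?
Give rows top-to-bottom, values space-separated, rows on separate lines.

After step 1: ants at (2,0),(3,2),(2,1)
  0 0 0 0
  0 0 1 0
  1 3 0 0
  0 0 2 0
  0 0 0 0
After step 2: ants at (2,1),(2,2),(2,0)
  0 0 0 0
  0 0 0 0
  2 4 1 0
  0 0 1 0
  0 0 0 0
After step 3: ants at (2,0),(2,1),(2,1)
  0 0 0 0
  0 0 0 0
  3 7 0 0
  0 0 0 0
  0 0 0 0

0 0 0 0
0 0 0 0
3 7 0 0
0 0 0 0
0 0 0 0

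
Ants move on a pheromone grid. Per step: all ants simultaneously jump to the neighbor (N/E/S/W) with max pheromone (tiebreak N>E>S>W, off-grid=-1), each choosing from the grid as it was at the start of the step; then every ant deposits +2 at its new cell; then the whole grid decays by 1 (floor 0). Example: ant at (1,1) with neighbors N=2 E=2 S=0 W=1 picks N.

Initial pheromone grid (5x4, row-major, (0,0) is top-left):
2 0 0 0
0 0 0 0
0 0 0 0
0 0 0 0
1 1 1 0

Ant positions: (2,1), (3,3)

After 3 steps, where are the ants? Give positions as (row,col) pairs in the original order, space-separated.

Step 1: ant0:(2,1)->N->(1,1) | ant1:(3,3)->N->(2,3)
  grid max=1 at (0,0)
Step 2: ant0:(1,1)->N->(0,1) | ant1:(2,3)->N->(1,3)
  grid max=1 at (0,1)
Step 3: ant0:(0,1)->E->(0,2) | ant1:(1,3)->N->(0,3)
  grid max=1 at (0,2)

(0,2) (0,3)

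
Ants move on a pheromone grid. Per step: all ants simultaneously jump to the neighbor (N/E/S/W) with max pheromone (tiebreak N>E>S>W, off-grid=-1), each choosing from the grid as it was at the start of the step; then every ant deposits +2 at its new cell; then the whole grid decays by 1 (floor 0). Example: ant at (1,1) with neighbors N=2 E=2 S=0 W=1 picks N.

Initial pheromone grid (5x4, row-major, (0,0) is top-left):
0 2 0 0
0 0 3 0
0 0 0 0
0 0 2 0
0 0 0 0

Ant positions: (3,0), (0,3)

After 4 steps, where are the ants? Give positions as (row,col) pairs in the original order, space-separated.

Step 1: ant0:(3,0)->N->(2,0) | ant1:(0,3)->S->(1,3)
  grid max=2 at (1,2)
Step 2: ant0:(2,0)->N->(1,0) | ant1:(1,3)->W->(1,2)
  grid max=3 at (1,2)
Step 3: ant0:(1,0)->N->(0,0) | ant1:(1,2)->N->(0,2)
  grid max=2 at (1,2)
Step 4: ant0:(0,0)->E->(0,1) | ant1:(0,2)->S->(1,2)
  grid max=3 at (1,2)

(0,1) (1,2)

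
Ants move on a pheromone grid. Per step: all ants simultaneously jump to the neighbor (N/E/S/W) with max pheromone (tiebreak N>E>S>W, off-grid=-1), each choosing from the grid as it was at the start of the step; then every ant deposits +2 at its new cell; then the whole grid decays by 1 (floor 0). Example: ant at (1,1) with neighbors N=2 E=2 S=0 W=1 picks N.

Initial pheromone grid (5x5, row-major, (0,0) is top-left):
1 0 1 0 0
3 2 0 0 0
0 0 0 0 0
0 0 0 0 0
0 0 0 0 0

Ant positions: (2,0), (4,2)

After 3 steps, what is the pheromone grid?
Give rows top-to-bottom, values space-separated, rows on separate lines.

After step 1: ants at (1,0),(3,2)
  0 0 0 0 0
  4 1 0 0 0
  0 0 0 0 0
  0 0 1 0 0
  0 0 0 0 0
After step 2: ants at (1,1),(2,2)
  0 0 0 0 0
  3 2 0 0 0
  0 0 1 0 0
  0 0 0 0 0
  0 0 0 0 0
After step 3: ants at (1,0),(1,2)
  0 0 0 0 0
  4 1 1 0 0
  0 0 0 0 0
  0 0 0 0 0
  0 0 0 0 0

0 0 0 0 0
4 1 1 0 0
0 0 0 0 0
0 0 0 0 0
0 0 0 0 0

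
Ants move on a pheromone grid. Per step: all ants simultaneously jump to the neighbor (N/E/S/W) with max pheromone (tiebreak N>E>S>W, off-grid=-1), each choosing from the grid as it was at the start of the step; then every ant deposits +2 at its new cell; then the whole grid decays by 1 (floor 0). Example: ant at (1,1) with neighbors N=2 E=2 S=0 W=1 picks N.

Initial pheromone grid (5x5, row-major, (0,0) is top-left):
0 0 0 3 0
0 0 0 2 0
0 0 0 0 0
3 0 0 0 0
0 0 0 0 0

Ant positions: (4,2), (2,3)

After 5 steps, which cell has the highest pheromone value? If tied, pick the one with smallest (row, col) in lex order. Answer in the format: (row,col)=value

Answer: (1,3)=5

Derivation:
Step 1: ant0:(4,2)->N->(3,2) | ant1:(2,3)->N->(1,3)
  grid max=3 at (1,3)
Step 2: ant0:(3,2)->N->(2,2) | ant1:(1,3)->N->(0,3)
  grid max=3 at (0,3)
Step 3: ant0:(2,2)->N->(1,2) | ant1:(0,3)->S->(1,3)
  grid max=3 at (1,3)
Step 4: ant0:(1,2)->E->(1,3) | ant1:(1,3)->N->(0,3)
  grid max=4 at (1,3)
Step 5: ant0:(1,3)->N->(0,3) | ant1:(0,3)->S->(1,3)
  grid max=5 at (1,3)
Final grid:
  0 0 0 4 0
  0 0 0 5 0
  0 0 0 0 0
  0 0 0 0 0
  0 0 0 0 0
Max pheromone 5 at (1,3)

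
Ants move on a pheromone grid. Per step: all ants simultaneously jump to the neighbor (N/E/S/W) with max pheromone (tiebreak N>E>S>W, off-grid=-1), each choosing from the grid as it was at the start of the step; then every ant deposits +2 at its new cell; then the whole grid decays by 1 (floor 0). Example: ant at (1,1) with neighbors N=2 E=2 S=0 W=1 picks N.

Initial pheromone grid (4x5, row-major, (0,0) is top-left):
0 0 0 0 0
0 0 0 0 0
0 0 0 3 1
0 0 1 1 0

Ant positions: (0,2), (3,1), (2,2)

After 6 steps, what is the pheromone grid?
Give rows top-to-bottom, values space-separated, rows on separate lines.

After step 1: ants at (0,3),(3,2),(2,3)
  0 0 0 1 0
  0 0 0 0 0
  0 0 0 4 0
  0 0 2 0 0
After step 2: ants at (0,4),(2,2),(1,3)
  0 0 0 0 1
  0 0 0 1 0
  0 0 1 3 0
  0 0 1 0 0
After step 3: ants at (1,4),(2,3),(2,3)
  0 0 0 0 0
  0 0 0 0 1
  0 0 0 6 0
  0 0 0 0 0
After step 4: ants at (0,4),(1,3),(1,3)
  0 0 0 0 1
  0 0 0 3 0
  0 0 0 5 0
  0 0 0 0 0
After step 5: ants at (1,4),(2,3),(2,3)
  0 0 0 0 0
  0 0 0 2 1
  0 0 0 8 0
  0 0 0 0 0
After step 6: ants at (1,3),(1,3),(1,3)
  0 0 0 0 0
  0 0 0 7 0
  0 0 0 7 0
  0 0 0 0 0

0 0 0 0 0
0 0 0 7 0
0 0 0 7 0
0 0 0 0 0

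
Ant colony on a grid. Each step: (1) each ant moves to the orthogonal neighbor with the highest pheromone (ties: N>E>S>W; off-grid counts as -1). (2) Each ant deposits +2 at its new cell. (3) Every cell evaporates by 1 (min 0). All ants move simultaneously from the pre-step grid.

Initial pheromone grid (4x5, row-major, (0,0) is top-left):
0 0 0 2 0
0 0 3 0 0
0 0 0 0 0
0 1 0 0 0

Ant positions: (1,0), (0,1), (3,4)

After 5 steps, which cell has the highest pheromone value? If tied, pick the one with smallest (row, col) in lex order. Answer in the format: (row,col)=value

Step 1: ant0:(1,0)->N->(0,0) | ant1:(0,1)->E->(0,2) | ant2:(3,4)->N->(2,4)
  grid max=2 at (1,2)
Step 2: ant0:(0,0)->E->(0,1) | ant1:(0,2)->S->(1,2) | ant2:(2,4)->N->(1,4)
  grid max=3 at (1,2)
Step 3: ant0:(0,1)->E->(0,2) | ant1:(1,2)->N->(0,2) | ant2:(1,4)->N->(0,4)
  grid max=3 at (0,2)
Step 4: ant0:(0,2)->S->(1,2) | ant1:(0,2)->S->(1,2) | ant2:(0,4)->S->(1,4)
  grid max=5 at (1,2)
Step 5: ant0:(1,2)->N->(0,2) | ant1:(1,2)->N->(0,2) | ant2:(1,4)->N->(0,4)
  grid max=5 at (0,2)
Final grid:
  0 0 5 0 1
  0 0 4 0 0
  0 0 0 0 0
  0 0 0 0 0
Max pheromone 5 at (0,2)

Answer: (0,2)=5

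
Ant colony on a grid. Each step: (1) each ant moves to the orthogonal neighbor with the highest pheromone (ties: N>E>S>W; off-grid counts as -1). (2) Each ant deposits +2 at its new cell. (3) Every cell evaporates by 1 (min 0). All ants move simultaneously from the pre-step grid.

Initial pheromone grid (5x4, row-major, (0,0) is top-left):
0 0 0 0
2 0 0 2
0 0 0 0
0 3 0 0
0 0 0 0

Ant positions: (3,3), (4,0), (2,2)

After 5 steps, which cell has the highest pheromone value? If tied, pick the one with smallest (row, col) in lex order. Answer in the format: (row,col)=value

Answer: (0,3)=5

Derivation:
Step 1: ant0:(3,3)->N->(2,3) | ant1:(4,0)->N->(3,0) | ant2:(2,2)->N->(1,2)
  grid max=2 at (3,1)
Step 2: ant0:(2,3)->N->(1,3) | ant1:(3,0)->E->(3,1) | ant2:(1,2)->E->(1,3)
  grid max=4 at (1,3)
Step 3: ant0:(1,3)->N->(0,3) | ant1:(3,1)->N->(2,1) | ant2:(1,3)->N->(0,3)
  grid max=3 at (0,3)
Step 4: ant0:(0,3)->S->(1,3) | ant1:(2,1)->S->(3,1) | ant2:(0,3)->S->(1,3)
  grid max=6 at (1,3)
Step 5: ant0:(1,3)->N->(0,3) | ant1:(3,1)->N->(2,1) | ant2:(1,3)->N->(0,3)
  grid max=5 at (0,3)
Final grid:
  0 0 0 5
  0 0 0 5
  0 1 0 0
  0 2 0 0
  0 0 0 0
Max pheromone 5 at (0,3)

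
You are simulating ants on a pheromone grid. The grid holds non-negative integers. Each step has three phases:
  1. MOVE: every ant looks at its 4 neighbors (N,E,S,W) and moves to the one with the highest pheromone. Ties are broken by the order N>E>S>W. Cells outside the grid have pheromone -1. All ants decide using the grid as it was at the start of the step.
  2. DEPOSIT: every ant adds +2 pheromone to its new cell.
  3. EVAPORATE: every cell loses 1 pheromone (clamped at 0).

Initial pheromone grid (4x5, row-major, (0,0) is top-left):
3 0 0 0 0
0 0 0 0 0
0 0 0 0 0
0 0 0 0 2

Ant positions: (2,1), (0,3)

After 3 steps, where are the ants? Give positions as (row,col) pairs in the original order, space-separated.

Step 1: ant0:(2,1)->N->(1,1) | ant1:(0,3)->E->(0,4)
  grid max=2 at (0,0)
Step 2: ant0:(1,1)->N->(0,1) | ant1:(0,4)->S->(1,4)
  grid max=1 at (0,0)
Step 3: ant0:(0,1)->W->(0,0) | ant1:(1,4)->N->(0,4)
  grid max=2 at (0,0)

(0,0) (0,4)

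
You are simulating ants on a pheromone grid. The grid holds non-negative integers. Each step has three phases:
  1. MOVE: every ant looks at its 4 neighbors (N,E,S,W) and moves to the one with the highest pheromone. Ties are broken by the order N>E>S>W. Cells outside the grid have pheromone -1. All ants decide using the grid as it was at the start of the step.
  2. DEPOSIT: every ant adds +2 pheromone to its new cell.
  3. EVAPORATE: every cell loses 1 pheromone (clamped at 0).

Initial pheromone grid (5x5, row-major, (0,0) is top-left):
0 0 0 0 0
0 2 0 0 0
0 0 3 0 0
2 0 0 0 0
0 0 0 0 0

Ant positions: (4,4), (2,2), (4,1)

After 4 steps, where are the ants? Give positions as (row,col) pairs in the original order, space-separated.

Step 1: ant0:(4,4)->N->(3,4) | ant1:(2,2)->N->(1,2) | ant2:(4,1)->N->(3,1)
  grid max=2 at (2,2)
Step 2: ant0:(3,4)->N->(2,4) | ant1:(1,2)->S->(2,2) | ant2:(3,1)->W->(3,0)
  grid max=3 at (2,2)
Step 3: ant0:(2,4)->N->(1,4) | ant1:(2,2)->N->(1,2) | ant2:(3,0)->N->(2,0)
  grid max=2 at (2,2)
Step 4: ant0:(1,4)->N->(0,4) | ant1:(1,2)->S->(2,2) | ant2:(2,0)->S->(3,0)
  grid max=3 at (2,2)

(0,4) (2,2) (3,0)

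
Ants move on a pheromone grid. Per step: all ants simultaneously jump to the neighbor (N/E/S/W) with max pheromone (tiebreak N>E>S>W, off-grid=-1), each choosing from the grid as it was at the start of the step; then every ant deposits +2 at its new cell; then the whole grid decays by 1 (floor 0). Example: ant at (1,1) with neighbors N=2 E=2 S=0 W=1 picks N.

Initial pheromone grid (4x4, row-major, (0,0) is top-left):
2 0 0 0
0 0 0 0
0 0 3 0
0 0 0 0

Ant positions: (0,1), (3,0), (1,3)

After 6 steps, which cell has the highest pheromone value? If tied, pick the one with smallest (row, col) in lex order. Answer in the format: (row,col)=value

Step 1: ant0:(0,1)->W->(0,0) | ant1:(3,0)->N->(2,0) | ant2:(1,3)->N->(0,3)
  grid max=3 at (0,0)
Step 2: ant0:(0,0)->E->(0,1) | ant1:(2,0)->N->(1,0) | ant2:(0,3)->S->(1,3)
  grid max=2 at (0,0)
Step 3: ant0:(0,1)->W->(0,0) | ant1:(1,0)->N->(0,0) | ant2:(1,3)->N->(0,3)
  grid max=5 at (0,0)
Step 4: ant0:(0,0)->E->(0,1) | ant1:(0,0)->E->(0,1) | ant2:(0,3)->S->(1,3)
  grid max=4 at (0,0)
Step 5: ant0:(0,1)->W->(0,0) | ant1:(0,1)->W->(0,0) | ant2:(1,3)->N->(0,3)
  grid max=7 at (0,0)
Step 6: ant0:(0,0)->E->(0,1) | ant1:(0,0)->E->(0,1) | ant2:(0,3)->S->(1,3)
  grid max=6 at (0,0)
Final grid:
  6 5 0 0
  0 0 0 1
  0 0 0 0
  0 0 0 0
Max pheromone 6 at (0,0)

Answer: (0,0)=6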